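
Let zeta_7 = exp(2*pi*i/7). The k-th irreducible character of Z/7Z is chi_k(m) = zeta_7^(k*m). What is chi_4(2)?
chi_4(2) = zeta_7^8 = exp(2*I*pi/7)

Details: chi_4(2) = zeta_7^(4*2) = zeta_7^8. Since zeta_7^7 = 1, this equals zeta_7^1 = exp(2*pi*i*1/7) = exp(2*I*pi/7).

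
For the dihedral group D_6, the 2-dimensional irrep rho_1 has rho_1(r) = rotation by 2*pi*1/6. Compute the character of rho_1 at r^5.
chi_{rho_1}(r^5) = 2*cos(2*pi*1*5/6) = 1

rho_1(r^5) is rotation by angle 2*pi*1*5/6, whose trace is 2*cos(2*pi*1*5/6) = 1.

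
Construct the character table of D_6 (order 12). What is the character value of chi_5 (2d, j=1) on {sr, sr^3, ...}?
Conjugacy classes: {e} of size 1, {r^3} of size 1, {r^1, r^5} of size 2, {r^2, r^4} of size 2, {s, sr^2, ...} of size 3, {sr, sr^3, ...} of size 3.
Character table:
  irrep \ class              {e} (size 1)  {r^3} (size 1)  {r^1, r^5} (size 2)  {r^2, r^4} (size 2)  {s, sr^2, ...} (size 3)  {sr, sr^3, ...} (size 3)
  chi_1 (triv)               1             1               1                    1                    1                        1                       
  chi_2 (sign: r->1, s->-1)  1             1               1                    1                    -1                       -1                      
  chi_3 (r->-1, s->1)        1             -1              -1                   1                    1                        -1                      
  chi_4 (r->-1, s->-1)       1             -1              -1                   1                    -1                       1                       
  chi_5 (2d, j=1)            2             -2              1                    -1                   0                        0                       
  chi_6 (2d, j=2)            2             2               -1                   -1                   0                        0                       

Spot check: chi_5 (2d, j=1) on {sr, sr^3, ...} = 0.

Derivation: D_6 has order 2*6 = 12 with 6 conjugacy classes, hence 6 irreducibles. Sum of squared dims 1 + 1 + 1 + 1 + 4 + 4 = 12 = |G|. Linear characters come from the abelianisation; the 2-dimensional irreps have character r^k -> 2*cos(2*pi*j*k/6), reflections -> 0.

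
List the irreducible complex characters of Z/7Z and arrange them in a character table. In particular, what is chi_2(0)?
Character table of Z/7Z (irreps indexed chi_0,...,chi_6 with chi_k(m) = zeta_7^(k*m), zeta_7 = exp(2*pi*i/7)):
  irrep \ class  {0} (size 1)  {1} (size 1)    {2} (size 1)    {3} (size 1)    {4} (size 1)    {5} (size 1)    {6} (size 1)  
  chi_0          1             1               1               1               1               1               1             
  chi_1          1             exp(2*I*pi/7)   exp(4*I*pi/7)   exp(6*I*pi/7)   exp(-6*I*pi/7)  exp(-4*I*pi/7)  exp(-2*I*pi/7)
  chi_2          1             exp(4*I*pi/7)   exp(-6*I*pi/7)  exp(-2*I*pi/7)  exp(2*I*pi/7)   exp(6*I*pi/7)   exp(-4*I*pi/7)
  chi_3          1             exp(6*I*pi/7)   exp(-2*I*pi/7)  exp(4*I*pi/7)   exp(-4*I*pi/7)  exp(2*I*pi/7)   exp(-6*I*pi/7)
  chi_4          1             exp(-6*I*pi/7)  exp(2*I*pi/7)   exp(-4*I*pi/7)  exp(4*I*pi/7)   exp(-2*I*pi/7)  exp(6*I*pi/7) 
  chi_5          1             exp(-4*I*pi/7)  exp(6*I*pi/7)   exp(2*I*pi/7)   exp(-2*I*pi/7)  exp(-6*I*pi/7)  exp(4*I*pi/7) 
  chi_6          1             exp(-2*I*pi/7)  exp(-4*I*pi/7)  exp(-6*I*pi/7)  exp(6*I*pi/7)   exp(4*I*pi/7)   exp(2*I*pi/7) 

Spot check: chi_2(0) = zeta_7^(2*0) = zeta_7^0 = 1.

Explanation: Z/7Z is abelian, so all 7 irreducible complex representations are 1-dimensional. They are given by chi_k(m) = zeta_7^(k*m) for k = 0,...,6. Row orthogonality: sum_m chi_k(m) conj(chi_l(m)) = 7 * [k = l].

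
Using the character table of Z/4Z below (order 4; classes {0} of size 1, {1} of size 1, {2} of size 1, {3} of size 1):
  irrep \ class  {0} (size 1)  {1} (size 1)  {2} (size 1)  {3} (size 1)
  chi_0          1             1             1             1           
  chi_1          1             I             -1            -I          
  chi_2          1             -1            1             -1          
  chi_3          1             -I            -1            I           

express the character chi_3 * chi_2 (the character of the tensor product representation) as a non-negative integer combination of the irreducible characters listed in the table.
chi_3 tensor chi_2 = chi_1 (all other irreducibles have multiplicity 0).

Derivation: The character of a tensor product is the pointwise product (chi_3 * chi_2)(C) = chi_3(C) * chi_2(C):
  {0}: (1)*(1), {1}: (-I)*(-1), {2}: (-1)*(1), {3}: (I)*(-1)
so (chi_3 * chi_2) takes values
  {0} -> 1, {1} -> I, {2} -> -1, {3} -> -I.
Now take the inner product of this character with each irreducible chi from the table, <chi_3*chi_2, chi> = (1/4) sum_C |C| (chi_3*chi_2)(C) conj(chi(C)):
  <chi_3*chi_2, chi_0> = (1/4)[1*(1)*conj(1) + 1*(I)*conj(1) + 1*(-1)*conj(1) + 1*(-I)*conj(1)]
      = (1/4)[(1) + (I) + (-1) + (-I)] = 0/4 = 0
  <chi_3*chi_2, chi_1> = (1/4)[1*(1)*conj(1) + 1*(I)*conj(I) + 1*(-1)*conj(-1) + 1*(-I)*conj(-I)]
      = (1/4)[(1) + (1) + (1) + (1)] = 4/4 = 1
  <chi_3*chi_2, chi_2> = (1/4)[1*(1)*conj(1) + 1*(I)*conj(-1) + 1*(-1)*conj(1) + 1*(-I)*conj(-1)]
      = (1/4)[(1) + (-I) + (-1) + (I)] = 0/4 = 0
  <chi_3*chi_2, chi_3> = (1/4)[1*(1)*conj(1) + 1*(I)*conj(-I) + 1*(-1)*conj(-1) + 1*(-I)*conj(I)]
      = (1/4)[(1) + (-1) + (1) + (-1)] = 0/4 = 0
(Exp terms are combined using exp(i*s)*conj(exp(i*t)) = exp(i*(s-t)), and sums of them are collapsed using the identity that for every m > 1 the m distinct m-th roots of unity sum to 0, e.g. 1 + exp(2*I*pi/3) + exp(-2*I*pi/3) = 0.)
Hence the multiplicities are chi_1: 1. Dimension check: dim(chi_3)*dim(chi_2) = 1*1 = 1 and sum (mult * dim) = 1*1 = 1.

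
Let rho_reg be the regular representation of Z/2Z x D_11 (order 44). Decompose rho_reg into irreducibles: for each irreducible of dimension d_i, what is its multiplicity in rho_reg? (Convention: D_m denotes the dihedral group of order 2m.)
Each irreducible V_i of dimension d_i appears with multiplicity d_i, i.e. rho_reg = (direct sum over all irreducibles V_i) d_i V_i. The irreducible dimensions for Z/2Z x D_11 are 1, 1, 1, 1, 2, 2, 2, 2, 2, 2, 2, 2, 2, 2: 4 irreducibles of dimension 1, each with multiplicity 1; 10 irreducibles of dimension 2, each with multiplicity 2. Total dimension 4*1*1 + 10*2*2 = 44 = |G|.

Argument: General theorem: in the regular representation of a finite group G, each irreducible appears with multiplicity equal to its dimension. Check: dim(rho_reg) = sum d_i^2 = 1 + 1 + 1 + 1 + 4 + 4 + 4 + 4 + 4 + 4 + 4 + 4 + 4 + 4 = 44 = |G|.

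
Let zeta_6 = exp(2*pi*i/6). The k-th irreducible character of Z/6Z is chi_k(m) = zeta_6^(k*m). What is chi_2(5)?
chi_2(5) = zeta_6^10 = exp(-2*I*pi/3)

Explanation: chi_2(5) = zeta_6^(2*5) = zeta_6^10. Since zeta_6^6 = 1, this equals zeta_6^4 = exp(2*pi*i*4/6) = exp(-2*I*pi/3).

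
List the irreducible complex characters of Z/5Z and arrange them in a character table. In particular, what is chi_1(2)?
Character table of Z/5Z (irreps indexed chi_0,...,chi_4 with chi_k(m) = zeta_5^(k*m), zeta_5 = exp(2*pi*i/5)):
  irrep \ class  {0} (size 1)  {1} (size 1)    {2} (size 1)    {3} (size 1)    {4} (size 1)  
  chi_0          1             1               1               1               1             
  chi_1          1             exp(2*I*pi/5)   exp(4*I*pi/5)   exp(-4*I*pi/5)  exp(-2*I*pi/5)
  chi_2          1             exp(4*I*pi/5)   exp(-2*I*pi/5)  exp(2*I*pi/5)   exp(-4*I*pi/5)
  chi_3          1             exp(-4*I*pi/5)  exp(2*I*pi/5)   exp(-2*I*pi/5)  exp(4*I*pi/5) 
  chi_4          1             exp(-2*I*pi/5)  exp(-4*I*pi/5)  exp(4*I*pi/5)   exp(2*I*pi/5) 

Spot check: chi_1(2) = zeta_5^(1*2) = zeta_5^2 = exp(4*I*pi/5).

Justification: Z/5Z is abelian, so all 5 irreducible complex representations are 1-dimensional. They are given by chi_k(m) = zeta_5^(k*m) for k = 0,...,4. Row orthogonality: sum_m chi_k(m) conj(chi_l(m)) = 5 * [k = l].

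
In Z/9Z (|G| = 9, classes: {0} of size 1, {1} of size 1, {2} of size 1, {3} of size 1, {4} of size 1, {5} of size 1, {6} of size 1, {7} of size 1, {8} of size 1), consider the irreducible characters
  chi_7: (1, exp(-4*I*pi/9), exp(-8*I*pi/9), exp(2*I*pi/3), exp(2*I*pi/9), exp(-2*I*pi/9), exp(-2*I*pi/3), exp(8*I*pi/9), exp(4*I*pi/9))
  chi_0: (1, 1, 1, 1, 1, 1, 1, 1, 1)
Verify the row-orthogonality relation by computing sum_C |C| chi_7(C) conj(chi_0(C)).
Sum = 0; so <chi_7, chi_0> = 0 (distinct irreducibles are orthogonal).

Details: Compute term by term over conjugacy classes (|C| * chi_7(C) * conj(chi_0(C))):
  1*(1)*conj(1) + 1*(exp(-4*I*pi/9))*conj(1) + 1*(exp(-8*I*pi/9))*conj(1) + 1*(exp(2*I*pi/3))*conj(1) + 1*(exp(2*I*pi/9))*conj(1) + 1*(exp(-2*I*pi/9))*conj(1) + 1*(exp(-2*I*pi/3))*conj(1) + 1*(exp(8*I*pi/9))*conj(1) + 1*(exp(4*I*pi/9))*conj(1)
  = (1) + (exp(-4*I*pi/9)) + (exp(-8*I*pi/9)) + (exp(2*I*pi/3)) + (exp(2*I*pi/9)) + (exp(-2*I*pi/9)) + (exp(-2*I*pi/3)) + (exp(8*I*pi/9)) + (exp(4*I*pi/9))
  = 0.
(Exp terms are combined using exp(i*s)*conj(exp(i*t)) = exp(i*(s-t)), and sums of them are collapsed using the identity that for every m > 1 the m distinct m-th roots of unity sum to 0, e.g. 1 + exp(2*I*pi/3) + exp(-2*I*pi/3) = 0.)
Dividing by |G| = 9 gives 0/9 = 0, matching the row-orthogonality relation <chi_7, chi_0> = [chi_7 = chi_0].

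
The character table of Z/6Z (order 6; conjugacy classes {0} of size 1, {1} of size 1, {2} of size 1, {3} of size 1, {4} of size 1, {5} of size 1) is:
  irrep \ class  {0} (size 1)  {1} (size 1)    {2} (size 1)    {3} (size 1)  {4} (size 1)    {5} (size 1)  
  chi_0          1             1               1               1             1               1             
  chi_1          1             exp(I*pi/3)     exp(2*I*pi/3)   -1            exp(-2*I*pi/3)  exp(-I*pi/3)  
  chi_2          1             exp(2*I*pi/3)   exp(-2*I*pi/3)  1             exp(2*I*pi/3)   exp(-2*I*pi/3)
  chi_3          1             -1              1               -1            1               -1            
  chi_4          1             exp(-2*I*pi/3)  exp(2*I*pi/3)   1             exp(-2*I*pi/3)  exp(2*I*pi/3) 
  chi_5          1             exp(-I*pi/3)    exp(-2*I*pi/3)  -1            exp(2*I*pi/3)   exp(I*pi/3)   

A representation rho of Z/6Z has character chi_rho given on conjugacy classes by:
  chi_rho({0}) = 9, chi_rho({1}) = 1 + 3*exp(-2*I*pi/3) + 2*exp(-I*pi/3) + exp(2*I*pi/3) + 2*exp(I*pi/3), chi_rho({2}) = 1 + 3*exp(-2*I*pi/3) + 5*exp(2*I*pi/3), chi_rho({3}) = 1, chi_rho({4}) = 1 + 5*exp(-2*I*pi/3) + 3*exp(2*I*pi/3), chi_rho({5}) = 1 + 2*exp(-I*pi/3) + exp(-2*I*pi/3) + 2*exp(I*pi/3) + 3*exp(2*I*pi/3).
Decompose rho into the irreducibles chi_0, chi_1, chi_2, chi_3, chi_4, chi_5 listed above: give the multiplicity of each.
Multiplicities: chi_0: 1, chi_1: 2, chi_2: 1, chi_3: 0, chi_4: 3, chi_5: 2.

Explanation: Use <chi_rho, chi> = (1/|G|) sum_C |C| * chi_rho(C) * conj(chi(C)) with |G| = 6 for each irreducible chi in the table:
  <chi_rho, chi_0> = (1/6)[1*(9)*conj(1) + 1*(1 + 3*exp(-2*I*pi/3) + 2*exp(-I*pi/3) + exp(2*I*pi/3) + 2*exp(I*pi/3))*conj(1) + 1*(1 + 3*exp(-2*I*pi/3) + 5*exp(2*I*pi/3))*conj(1) + 1*(1)*conj(1) + 1*(1 + 5*exp(-2*I*pi/3) + 3*exp(2*I*pi/3))*conj(1) + 1*(1 + 2*exp(-I*pi/3) + exp(-2*I*pi/3) + 2*exp(I*pi/3) + 3*exp(2*I*pi/3))*conj(1)]
      = (1/6)[(9) + (1 + 3*exp(-2*I*pi/3) + 2*exp(-I*pi/3) + exp(2*I*pi/3) + 2*exp(I*pi/3)) + (1 + 3*exp(-2*I*pi/3) + 5*exp(2*I*pi/3)) + (1) + (1 + 5*exp(-2*I*pi/3) + 3*exp(2*I*pi/3)) + (1 + 2*exp(-I*pi/3) + exp(-2*I*pi/3) + 2*exp(I*pi/3) + 3*exp(2*I*pi/3))] = 6/6 = 1
  <chi_rho, chi_1> = (1/6)[1*(9)*conj(1) + 1*(1 + 3*exp(-2*I*pi/3) + 2*exp(-I*pi/3) + exp(2*I*pi/3) + 2*exp(I*pi/3))*conj(exp(I*pi/3)) + 1*(1 + 3*exp(-2*I*pi/3) + 5*exp(2*I*pi/3))*conj(exp(2*I*pi/3)) + 1*(1)*conj(-1) + 1*(1 + 5*exp(-2*I*pi/3) + 3*exp(2*I*pi/3))*conj(exp(-2*I*pi/3)) + 1*(1 + 2*exp(-I*pi/3) + exp(-2*I*pi/3) + 2*exp(I*pi/3) + 3*exp(2*I*pi/3))*conj(exp(-I*pi/3))]
      = (1/6)[(9) + (-1 + 2*exp(-2*I*pi/3) + exp(-I*pi/3) + exp(I*pi/3)) + (5 + exp(-2*I*pi/3) + 3*exp(2*I*pi/3)) + (-1) + (5 + 3*exp(-2*I*pi/3) + exp(2*I*pi/3)) + (-1 + exp(-I*pi/3) + exp(I*pi/3) + 2*exp(2*I*pi/3))] = 12/6 = 2
  <chi_rho, chi_2> = (1/6)[1*(9)*conj(1) + 1*(1 + 3*exp(-2*I*pi/3) + 2*exp(-I*pi/3) + exp(2*I*pi/3) + 2*exp(I*pi/3))*conj(exp(2*I*pi/3)) + 1*(1 + 3*exp(-2*I*pi/3) + 5*exp(2*I*pi/3))*conj(exp(-2*I*pi/3)) + 1*(1)*conj(1) + 1*(1 + 5*exp(-2*I*pi/3) + 3*exp(2*I*pi/3))*conj(exp(2*I*pi/3)) + 1*(1 + 2*exp(-I*pi/3) + exp(-2*I*pi/3) + 2*exp(I*pi/3) + 3*exp(2*I*pi/3))*conj(exp(-2*I*pi/3))]
      = (1/6)[(9) + (-2) + (3 + 5*exp(-2*I*pi/3) + exp(2*I*pi/3)) + (1) + (3 + exp(-2*I*pi/3) + 5*exp(2*I*pi/3)) + (-2)] = 6/6 = 1
  <chi_rho, chi_3> = (1/6)[1*(9)*conj(1) + 1*(1 + 3*exp(-2*I*pi/3) + 2*exp(-I*pi/3) + exp(2*I*pi/3) + 2*exp(I*pi/3))*conj(-1) + 1*(1 + 3*exp(-2*I*pi/3) + 5*exp(2*I*pi/3))*conj(1) + 1*(1)*conj(-1) + 1*(1 + 5*exp(-2*I*pi/3) + 3*exp(2*I*pi/3))*conj(1) + 1*(1 + 2*exp(-I*pi/3) + exp(-2*I*pi/3) + 2*exp(I*pi/3) + 3*exp(2*I*pi/3))*conj(-1)]
      = (1/6)[(9) + (-1 - 2*exp(I*pi/3) - exp(2*I*pi/3) - 2*exp(-I*pi/3) - 3*exp(-2*I*pi/3)) + (1 + 3*exp(-2*I*pi/3) + 5*exp(2*I*pi/3)) + (-1) + (1 + 5*exp(-2*I*pi/3) + 3*exp(2*I*pi/3)) + (-1 - 3*exp(2*I*pi/3) - 2*exp(I*pi/3) - exp(-2*I*pi/3) - 2*exp(-I*pi/3))] = 0/6 = 0
  <chi_rho, chi_4> = (1/6)[1*(9)*conj(1) + 1*(1 + 3*exp(-2*I*pi/3) + 2*exp(-I*pi/3) + exp(2*I*pi/3) + 2*exp(I*pi/3))*conj(exp(-2*I*pi/3)) + 1*(1 + 3*exp(-2*I*pi/3) + 5*exp(2*I*pi/3))*conj(exp(2*I*pi/3)) + 1*(1)*conj(1) + 1*(1 + 5*exp(-2*I*pi/3) + 3*exp(2*I*pi/3))*conj(exp(-2*I*pi/3)) + 1*(1 + 2*exp(-I*pi/3) + exp(-2*I*pi/3) + 2*exp(I*pi/3) + 3*exp(2*I*pi/3))*conj(exp(2*I*pi/3))]
      = (1/6)[(9) + (1 + exp(-2*I*pi/3) + exp(2*I*pi/3) + 2*exp(I*pi/3)) + (5 + exp(-2*I*pi/3) + 3*exp(2*I*pi/3)) + (1) + (5 + 3*exp(-2*I*pi/3) + exp(2*I*pi/3)) + (1 + 2*exp(-I*pi/3) + exp(-2*I*pi/3) + exp(2*I*pi/3))] = 18/6 = 3
  <chi_rho, chi_5> = (1/6)[1*(9)*conj(1) + 1*(1 + 3*exp(-2*I*pi/3) + 2*exp(-I*pi/3) + exp(2*I*pi/3) + 2*exp(I*pi/3))*conj(exp(-I*pi/3)) + 1*(1 + 3*exp(-2*I*pi/3) + 5*exp(2*I*pi/3))*conj(exp(-2*I*pi/3)) + 1*(1)*conj(-1) + 1*(1 + 5*exp(-2*I*pi/3) + 3*exp(2*I*pi/3))*conj(exp(2*I*pi/3)) + 1*(1 + 2*exp(-I*pi/3) + exp(-2*I*pi/3) + 2*exp(I*pi/3) + 3*exp(2*I*pi/3))*conj(exp(I*pi/3))]
      = (1/6)[(9) + (2) + (3 + 5*exp(-2*I*pi/3) + exp(2*I*pi/3)) + (-1) + (3 + exp(-2*I*pi/3) + 5*exp(2*I*pi/3)) + (2)] = 12/6 = 2
(Exp terms are combined using exp(i*s)*conj(exp(i*t)) = exp(i*(s-t)), and sums of them are collapsed using the identity that for every m > 1 the m distinct m-th roots of unity sum to 0, e.g. 1 + exp(2*I*pi/3) + exp(-2*I*pi/3) = 0.)
Dimension check: dim(rho) = sum (mult * dim) = 1*1 + 2*1 + 1*1 + 0*1 + 3*1 + 2*1 = 9 = chi_rho(e) = 9.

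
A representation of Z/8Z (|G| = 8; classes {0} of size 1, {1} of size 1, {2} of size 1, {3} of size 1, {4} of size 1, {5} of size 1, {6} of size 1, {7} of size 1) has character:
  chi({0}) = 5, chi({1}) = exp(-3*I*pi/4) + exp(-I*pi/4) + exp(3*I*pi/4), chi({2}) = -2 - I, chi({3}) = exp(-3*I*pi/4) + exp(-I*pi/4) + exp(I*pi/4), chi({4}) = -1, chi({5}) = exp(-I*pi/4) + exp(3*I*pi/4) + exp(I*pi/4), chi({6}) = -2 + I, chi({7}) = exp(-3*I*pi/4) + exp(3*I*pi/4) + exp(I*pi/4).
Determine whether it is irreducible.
Not irreducible (reducible): <chi, chi> = 5 > 1.

Details: <chi, chi> = (1/|G|) sum_C |C| * |chi(C)|^2 = (1/8)[1*|5|^2 + 1*|exp(-3*I*pi/4) + exp(-I*pi/4) + exp(3*I*pi/4)|^2 + 1*|-2 - I|^2 + 1*|exp(-3*I*pi/4) + exp(-I*pi/4) + exp(I*pi/4)|^2 + 1*|-1|^2 + 1*|exp(-I*pi/4) + exp(3*I*pi/4) + exp(I*pi/4)|^2 + 1*|-2 + I|^2 + 1*|exp(-3*I*pi/4) + exp(3*I*pi/4) + exp(I*pi/4)|^2]
  = (1/8)[(25) + (1) + (5) + (1) + (1) + (1) + (5) + (1)] = 40/8 = 5.
(Exp terms are combined using exp(i*s)*conj(exp(i*t)) = exp(i*(s-t)), and sums of them are collapsed using the identity that for every m > 1 the m distinct m-th roots of unity sum to 0, e.g. 1 + exp(2*I*pi/3) + exp(-2*I*pi/3) = 0.)
A character is irreducible iff <chi, chi> = 1, so this representation is reducible.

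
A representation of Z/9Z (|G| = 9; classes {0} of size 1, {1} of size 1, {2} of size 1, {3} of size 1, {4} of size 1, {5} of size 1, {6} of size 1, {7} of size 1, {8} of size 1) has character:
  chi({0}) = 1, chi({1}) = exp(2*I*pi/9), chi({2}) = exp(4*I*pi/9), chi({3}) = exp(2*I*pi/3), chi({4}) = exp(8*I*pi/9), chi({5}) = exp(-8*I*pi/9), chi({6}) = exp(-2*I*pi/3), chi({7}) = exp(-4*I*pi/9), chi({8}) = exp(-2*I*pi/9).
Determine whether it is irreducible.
Irreducible: <chi, chi> = 1.

Argument: <chi, chi> = (1/|G|) sum_C |C| * |chi(C)|^2 = (1/9)[1*|1|^2 + 1*|exp(2*I*pi/9)|^2 + 1*|exp(4*I*pi/9)|^2 + 1*|exp(2*I*pi/3)|^2 + 1*|exp(8*I*pi/9)|^2 + 1*|exp(-8*I*pi/9)|^2 + 1*|exp(-2*I*pi/3)|^2 + 1*|exp(-4*I*pi/9)|^2 + 1*|exp(-2*I*pi/9)|^2]
  = (1/9)[(1) + (1) + (1) + (1) + (1) + (1) + (1) + (1) + (1)] = 9/9 = 1.
(Exp terms are combined using exp(i*s)*conj(exp(i*t)) = exp(i*(s-t)), and sums of them are collapsed using the identity that for every m > 1 the m distinct m-th roots of unity sum to 0, e.g. 1 + exp(2*I*pi/3) + exp(-2*I*pi/3) = 0.)
A character is irreducible iff <chi, chi> = 1, so this representation is irreducible.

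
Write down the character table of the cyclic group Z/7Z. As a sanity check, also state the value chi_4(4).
Character table of Z/7Z (irreps indexed chi_0,...,chi_6 with chi_k(m) = zeta_7^(k*m), zeta_7 = exp(2*pi*i/7)):
  irrep \ class  {0} (size 1)  {1} (size 1)    {2} (size 1)    {3} (size 1)    {4} (size 1)    {5} (size 1)    {6} (size 1)  
  chi_0          1             1               1               1               1               1               1             
  chi_1          1             exp(2*I*pi/7)   exp(4*I*pi/7)   exp(6*I*pi/7)   exp(-6*I*pi/7)  exp(-4*I*pi/7)  exp(-2*I*pi/7)
  chi_2          1             exp(4*I*pi/7)   exp(-6*I*pi/7)  exp(-2*I*pi/7)  exp(2*I*pi/7)   exp(6*I*pi/7)   exp(-4*I*pi/7)
  chi_3          1             exp(6*I*pi/7)   exp(-2*I*pi/7)  exp(4*I*pi/7)   exp(-4*I*pi/7)  exp(2*I*pi/7)   exp(-6*I*pi/7)
  chi_4          1             exp(-6*I*pi/7)  exp(2*I*pi/7)   exp(-4*I*pi/7)  exp(4*I*pi/7)   exp(-2*I*pi/7)  exp(6*I*pi/7) 
  chi_5          1             exp(-4*I*pi/7)  exp(6*I*pi/7)   exp(2*I*pi/7)   exp(-2*I*pi/7)  exp(-6*I*pi/7)  exp(4*I*pi/7) 
  chi_6          1             exp(-2*I*pi/7)  exp(-4*I*pi/7)  exp(-6*I*pi/7)  exp(6*I*pi/7)   exp(4*I*pi/7)   exp(2*I*pi/7) 

Spot check: chi_4(4) = zeta_7^(4*4) = zeta_7^16 = exp(4*I*pi/7).

Why: Z/7Z is abelian, so all 7 irreducible complex representations are 1-dimensional. They are given by chi_k(m) = zeta_7^(k*m) for k = 0,...,6. Row orthogonality: sum_m chi_k(m) conj(chi_l(m)) = 7 * [k = l].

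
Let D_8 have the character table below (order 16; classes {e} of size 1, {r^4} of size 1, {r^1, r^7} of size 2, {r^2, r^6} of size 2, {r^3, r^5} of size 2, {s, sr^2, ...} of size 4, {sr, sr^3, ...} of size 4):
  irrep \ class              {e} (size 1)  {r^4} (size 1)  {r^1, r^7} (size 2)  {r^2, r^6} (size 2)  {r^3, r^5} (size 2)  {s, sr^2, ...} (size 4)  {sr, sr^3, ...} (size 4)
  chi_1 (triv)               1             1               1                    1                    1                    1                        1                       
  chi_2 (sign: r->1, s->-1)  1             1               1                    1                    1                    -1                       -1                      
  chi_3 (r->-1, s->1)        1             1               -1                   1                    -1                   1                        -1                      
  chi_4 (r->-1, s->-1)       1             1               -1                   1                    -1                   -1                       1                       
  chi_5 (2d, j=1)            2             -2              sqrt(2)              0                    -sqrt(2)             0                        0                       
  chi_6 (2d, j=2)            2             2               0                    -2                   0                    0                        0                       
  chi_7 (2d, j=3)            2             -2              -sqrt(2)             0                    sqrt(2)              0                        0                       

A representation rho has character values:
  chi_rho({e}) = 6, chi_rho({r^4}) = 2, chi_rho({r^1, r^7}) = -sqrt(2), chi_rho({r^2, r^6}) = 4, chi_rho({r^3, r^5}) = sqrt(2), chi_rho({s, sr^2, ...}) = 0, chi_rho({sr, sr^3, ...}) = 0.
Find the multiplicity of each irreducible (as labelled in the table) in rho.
Multiplicities: chi_1: 1, chi_2: 1, chi_3: 1, chi_4: 1, chi_5: 0, chi_6: 0, chi_7: 1.

Argument: Use <chi_rho, chi> = (1/|G|) sum_C |C| * chi_rho(C) * conj(chi(C)) with |G| = 16 for each irreducible chi in the table:
  <chi_rho, chi_1> = (1/16)[1*(6)*conj(1) + 1*(2)*conj(1) + 2*(-sqrt(2))*conj(1) + 2*(4)*conj(1) + 2*(sqrt(2))*conj(1) + 4*(0)*conj(1) + 4*(0)*conj(1)]
      = (1/16)[(6) + (2) + (-2*sqrt(2)) + (8) + (2*sqrt(2)) + (0) + (0)] = 16/16 = 1
  <chi_rho, chi_2> = (1/16)[1*(6)*conj(1) + 1*(2)*conj(1) + 2*(-sqrt(2))*conj(1) + 2*(4)*conj(1) + 2*(sqrt(2))*conj(1) + 4*(0)*conj(-1) + 4*(0)*conj(-1)]
      = (1/16)[(6) + (2) + (-2*sqrt(2)) + (8) + (2*sqrt(2)) + (0) + (0)] = 16/16 = 1
  <chi_rho, chi_3> = (1/16)[1*(6)*conj(1) + 1*(2)*conj(1) + 2*(-sqrt(2))*conj(-1) + 2*(4)*conj(1) + 2*(sqrt(2))*conj(-1) + 4*(0)*conj(1) + 4*(0)*conj(-1)]
      = (1/16)[(6) + (2) + (2*sqrt(2)) + (8) + (-2*sqrt(2)) + (0) + (0)] = 16/16 = 1
  <chi_rho, chi_4> = (1/16)[1*(6)*conj(1) + 1*(2)*conj(1) + 2*(-sqrt(2))*conj(-1) + 2*(4)*conj(1) + 2*(sqrt(2))*conj(-1) + 4*(0)*conj(-1) + 4*(0)*conj(1)]
      = (1/16)[(6) + (2) + (2*sqrt(2)) + (8) + (-2*sqrt(2)) + (0) + (0)] = 16/16 = 1
  <chi_rho, chi_5> = (1/16)[1*(6)*conj(2) + 1*(2)*conj(-2) + 2*(-sqrt(2))*conj(sqrt(2)) + 2*(4)*conj(0) + 2*(sqrt(2))*conj(-sqrt(2)) + 4*(0)*conj(0) + 4*(0)*conj(0)]
      = (1/16)[(12) + (-4) + (-4) + (0) + (-4) + (0) + (0)] = 0/16 = 0
  <chi_rho, chi_6> = (1/16)[1*(6)*conj(2) + 1*(2)*conj(2) + 2*(-sqrt(2))*conj(0) + 2*(4)*conj(-2) + 2*(sqrt(2))*conj(0) + 4*(0)*conj(0) + 4*(0)*conj(0)]
      = (1/16)[(12) + (4) + (0) + (-16) + (0) + (0) + (0)] = 0/16 = 0
  <chi_rho, chi_7> = (1/16)[1*(6)*conj(2) + 1*(2)*conj(-2) + 2*(-sqrt(2))*conj(-sqrt(2)) + 2*(4)*conj(0) + 2*(sqrt(2))*conj(sqrt(2)) + 4*(0)*conj(0) + 4*(0)*conj(0)]
      = (1/16)[(12) + (-4) + (4) + (0) + (4) + (0) + (0)] = 16/16 = 1
Dimension check: dim(rho) = sum (mult * dim) = 1*1 + 1*1 + 1*1 + 1*1 + 0*2 + 0*2 + 1*2 = 6 = chi_rho(e) = 6.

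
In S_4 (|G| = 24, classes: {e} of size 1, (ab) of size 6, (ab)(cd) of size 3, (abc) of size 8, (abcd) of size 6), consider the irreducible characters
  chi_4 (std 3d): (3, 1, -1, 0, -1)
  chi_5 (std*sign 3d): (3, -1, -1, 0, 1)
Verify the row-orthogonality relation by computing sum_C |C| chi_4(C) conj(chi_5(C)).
Sum = 0; so <chi_4, chi_5> = 0 (distinct irreducibles are orthogonal).

Argument: Compute term by term over conjugacy classes (|C| * chi_4(C) * conj(chi_5(C))):
  1*(3)*conj(3) + 6*(1)*conj(-1) + 3*(-1)*conj(-1) + 8*(0)*conj(0) + 6*(-1)*conj(1)
  = (9) + (-6) + (3) + (0) + (-6)
  = 0.
Dividing by |G| = 24 gives 0/24 = 0, matching the row-orthogonality relation <chi_4, chi_5> = [chi_4 = chi_5].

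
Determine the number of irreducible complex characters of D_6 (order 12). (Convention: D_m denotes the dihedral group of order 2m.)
6

Details: The number of irreducible complex representations of a finite group equals its number of conjugacy classes. D_6 has 6 conjugacy classes (n/2 + 3 for n even), so D_6 (order 12) has exactly 6 irreducible complex representations.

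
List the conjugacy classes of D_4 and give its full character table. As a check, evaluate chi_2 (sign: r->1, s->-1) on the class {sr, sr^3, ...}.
Conjugacy classes: {e} of size 1, {r^2} of size 1, {r^1, r^3} of size 2, {s, sr^2, ...} of size 2, {sr, sr^3, ...} of size 2.
Character table:
  irrep \ class              {e} (size 1)  {r^2} (size 1)  {r^1, r^3} (size 2)  {s, sr^2, ...} (size 2)  {sr, sr^3, ...} (size 2)
  chi_1 (triv)               1             1               1                    1                        1                       
  chi_2 (sign: r->1, s->-1)  1             1               1                    -1                       -1                      
  chi_3 (r->-1, s->1)        1             1               -1                   1                        -1                      
  chi_4 (r->-1, s->-1)       1             1               -1                   -1                       1                       
  chi_5 (2d, j=1)            2             -2              0                    0                        0                       

Spot check: chi_2 (sign: r->1, s->-1) on {sr, sr^3, ...} = -1.

Justification: D_4 has order 2*4 = 8 with 5 conjugacy classes, hence 5 irreducibles. Sum of squared dims 1 + 1 + 1 + 1 + 4 = 8 = |G|. Linear characters come from the abelianisation; the 2-dimensional irreps have character r^k -> 2*cos(2*pi*j*k/4), reflections -> 0.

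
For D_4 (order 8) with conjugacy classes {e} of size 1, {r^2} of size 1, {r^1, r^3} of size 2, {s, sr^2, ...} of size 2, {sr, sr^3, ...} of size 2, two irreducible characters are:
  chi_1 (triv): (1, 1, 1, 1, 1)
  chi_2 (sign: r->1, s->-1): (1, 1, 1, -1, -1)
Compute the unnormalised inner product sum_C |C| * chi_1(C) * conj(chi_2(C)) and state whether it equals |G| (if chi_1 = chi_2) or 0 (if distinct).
Sum = 0; so <chi_1, chi_2> = 0 (distinct irreducibles are orthogonal).

Reasoning: Compute term by term over conjugacy classes (|C| * chi_1(C) * conj(chi_2(C))):
  1*(1)*conj(1) + 1*(1)*conj(1) + 2*(1)*conj(1) + 2*(1)*conj(-1) + 2*(1)*conj(-1)
  = (1) + (1) + (2) + (-2) + (-2)
  = 0.
Dividing by |G| = 8 gives 0/8 = 0, matching the row-orthogonality relation <chi_1, chi_2> = [chi_1 = chi_2].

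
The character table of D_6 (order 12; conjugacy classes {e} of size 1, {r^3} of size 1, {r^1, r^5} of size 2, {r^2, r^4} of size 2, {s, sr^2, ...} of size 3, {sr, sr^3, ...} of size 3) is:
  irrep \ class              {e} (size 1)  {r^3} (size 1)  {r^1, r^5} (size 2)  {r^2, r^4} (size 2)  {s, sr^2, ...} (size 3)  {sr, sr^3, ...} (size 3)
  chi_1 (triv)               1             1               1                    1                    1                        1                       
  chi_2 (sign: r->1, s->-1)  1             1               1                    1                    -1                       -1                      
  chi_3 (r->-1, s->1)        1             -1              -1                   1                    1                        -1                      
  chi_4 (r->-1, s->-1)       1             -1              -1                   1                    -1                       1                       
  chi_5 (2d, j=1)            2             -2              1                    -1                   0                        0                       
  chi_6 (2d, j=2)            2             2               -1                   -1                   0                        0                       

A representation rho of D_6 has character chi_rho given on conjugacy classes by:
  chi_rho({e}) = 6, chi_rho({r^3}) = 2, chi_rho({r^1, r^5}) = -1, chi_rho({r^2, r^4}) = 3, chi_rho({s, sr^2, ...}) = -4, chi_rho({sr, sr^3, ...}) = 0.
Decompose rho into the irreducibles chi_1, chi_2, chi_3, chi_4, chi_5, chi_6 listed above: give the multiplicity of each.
Multiplicities: chi_1: 0, chi_2: 2, chi_3: 0, chi_4: 2, chi_5: 0, chi_6: 1.

Details: Use <chi_rho, chi> = (1/|G|) sum_C |C| * chi_rho(C) * conj(chi(C)) with |G| = 12 for each irreducible chi in the table:
  <chi_rho, chi_1> = (1/12)[1*(6)*conj(1) + 1*(2)*conj(1) + 2*(-1)*conj(1) + 2*(3)*conj(1) + 3*(-4)*conj(1) + 3*(0)*conj(1)]
      = (1/12)[(6) + (2) + (-2) + (6) + (-12) + (0)] = 0/12 = 0
  <chi_rho, chi_2> = (1/12)[1*(6)*conj(1) + 1*(2)*conj(1) + 2*(-1)*conj(1) + 2*(3)*conj(1) + 3*(-4)*conj(-1) + 3*(0)*conj(-1)]
      = (1/12)[(6) + (2) + (-2) + (6) + (12) + (0)] = 24/12 = 2
  <chi_rho, chi_3> = (1/12)[1*(6)*conj(1) + 1*(2)*conj(-1) + 2*(-1)*conj(-1) + 2*(3)*conj(1) + 3*(-4)*conj(1) + 3*(0)*conj(-1)]
      = (1/12)[(6) + (-2) + (2) + (6) + (-12) + (0)] = 0/12 = 0
  <chi_rho, chi_4> = (1/12)[1*(6)*conj(1) + 1*(2)*conj(-1) + 2*(-1)*conj(-1) + 2*(3)*conj(1) + 3*(-4)*conj(-1) + 3*(0)*conj(1)]
      = (1/12)[(6) + (-2) + (2) + (6) + (12) + (0)] = 24/12 = 2
  <chi_rho, chi_5> = (1/12)[1*(6)*conj(2) + 1*(2)*conj(-2) + 2*(-1)*conj(1) + 2*(3)*conj(-1) + 3*(-4)*conj(0) + 3*(0)*conj(0)]
      = (1/12)[(12) + (-4) + (-2) + (-6) + (0) + (0)] = 0/12 = 0
  <chi_rho, chi_6> = (1/12)[1*(6)*conj(2) + 1*(2)*conj(2) + 2*(-1)*conj(-1) + 2*(3)*conj(-1) + 3*(-4)*conj(0) + 3*(0)*conj(0)]
      = (1/12)[(12) + (4) + (2) + (-6) + (0) + (0)] = 12/12 = 1
Dimension check: dim(rho) = sum (mult * dim) = 0*1 + 2*1 + 0*1 + 2*1 + 0*2 + 1*2 = 6 = chi_rho(e) = 6.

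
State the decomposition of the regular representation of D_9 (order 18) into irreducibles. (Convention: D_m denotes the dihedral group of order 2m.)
Each irreducible V_i of dimension d_i appears with multiplicity d_i, i.e. rho_reg = (direct sum over all irreducibles V_i) d_i V_i. The irreducible dimensions for D_9 are 1, 1, 2, 2, 2, 2: 2 irreducibles of dimension 1, each with multiplicity 1; 4 irreducibles of dimension 2, each with multiplicity 2. Total dimension 2*1*1 + 4*2*2 = 18 = |G|.

Justification: General theorem: in the regular representation of a finite group G, each irreducible appears with multiplicity equal to its dimension. Check: dim(rho_reg) = sum d_i^2 = 1 + 1 + 4 + 4 + 4 + 4 = 18 = |G|.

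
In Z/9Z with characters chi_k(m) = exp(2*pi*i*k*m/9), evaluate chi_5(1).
chi_5(1) = zeta_9^5 = exp(-8*I*pi/9)

Proof sketch: chi_5(1) = zeta_9^(5*1) = zeta_9^5. Since zeta_9^9 = 1, this equals zeta_9^5 = exp(2*pi*i*5/9) = exp(-8*I*pi/9).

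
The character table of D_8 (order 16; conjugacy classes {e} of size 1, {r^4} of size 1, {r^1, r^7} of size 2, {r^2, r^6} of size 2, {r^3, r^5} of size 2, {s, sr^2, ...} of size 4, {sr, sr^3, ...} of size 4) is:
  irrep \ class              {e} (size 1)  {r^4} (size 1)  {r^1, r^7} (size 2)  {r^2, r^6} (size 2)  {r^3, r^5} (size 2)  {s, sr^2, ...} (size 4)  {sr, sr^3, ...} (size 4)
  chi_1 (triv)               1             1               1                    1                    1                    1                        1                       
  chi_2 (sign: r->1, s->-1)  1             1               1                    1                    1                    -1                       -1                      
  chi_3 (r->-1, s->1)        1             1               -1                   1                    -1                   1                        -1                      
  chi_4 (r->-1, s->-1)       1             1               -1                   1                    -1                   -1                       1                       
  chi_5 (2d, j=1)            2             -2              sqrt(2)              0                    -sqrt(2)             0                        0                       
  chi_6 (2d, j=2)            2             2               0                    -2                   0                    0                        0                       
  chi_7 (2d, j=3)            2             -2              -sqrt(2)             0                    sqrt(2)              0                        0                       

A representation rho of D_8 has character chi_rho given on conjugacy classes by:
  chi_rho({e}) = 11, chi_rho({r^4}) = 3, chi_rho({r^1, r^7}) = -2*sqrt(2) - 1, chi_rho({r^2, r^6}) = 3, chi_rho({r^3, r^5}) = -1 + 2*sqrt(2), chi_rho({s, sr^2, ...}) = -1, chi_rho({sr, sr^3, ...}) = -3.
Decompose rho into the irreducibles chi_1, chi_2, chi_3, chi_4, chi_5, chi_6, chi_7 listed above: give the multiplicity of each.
Multiplicities: chi_1: 0, chi_2: 2, chi_3: 2, chi_4: 1, chi_5: 0, chi_6: 1, chi_7: 2.

Why: Use <chi_rho, chi> = (1/|G|) sum_C |C| * chi_rho(C) * conj(chi(C)) with |G| = 16 for each irreducible chi in the table:
  <chi_rho, chi_1> = (1/16)[1*(11)*conj(1) + 1*(3)*conj(1) + 2*(-2*sqrt(2) - 1)*conj(1) + 2*(3)*conj(1) + 2*(-1 + 2*sqrt(2))*conj(1) + 4*(-1)*conj(1) + 4*(-3)*conj(1)]
      = (1/16)[(11) + (3) + (-4*sqrt(2) - 2) + (6) + (-2 + 4*sqrt(2)) + (-4) + (-12)] = 0/16 = 0
  <chi_rho, chi_2> = (1/16)[1*(11)*conj(1) + 1*(3)*conj(1) + 2*(-2*sqrt(2) - 1)*conj(1) + 2*(3)*conj(1) + 2*(-1 + 2*sqrt(2))*conj(1) + 4*(-1)*conj(-1) + 4*(-3)*conj(-1)]
      = (1/16)[(11) + (3) + (-4*sqrt(2) - 2) + (6) + (-2 + 4*sqrt(2)) + (4) + (12)] = 32/16 = 2
  <chi_rho, chi_3> = (1/16)[1*(11)*conj(1) + 1*(3)*conj(1) + 2*(-2*sqrt(2) - 1)*conj(-1) + 2*(3)*conj(1) + 2*(-1 + 2*sqrt(2))*conj(-1) + 4*(-1)*conj(1) + 4*(-3)*conj(-1)]
      = (1/16)[(11) + (3) + (2 + 4*sqrt(2)) + (6) + (2 - 4*sqrt(2)) + (-4) + (12)] = 32/16 = 2
  <chi_rho, chi_4> = (1/16)[1*(11)*conj(1) + 1*(3)*conj(1) + 2*(-2*sqrt(2) - 1)*conj(-1) + 2*(3)*conj(1) + 2*(-1 + 2*sqrt(2))*conj(-1) + 4*(-1)*conj(-1) + 4*(-3)*conj(1)]
      = (1/16)[(11) + (3) + (2 + 4*sqrt(2)) + (6) + (2 - 4*sqrt(2)) + (4) + (-12)] = 16/16 = 1
  <chi_rho, chi_5> = (1/16)[1*(11)*conj(2) + 1*(3)*conj(-2) + 2*(-2*sqrt(2) - 1)*conj(sqrt(2)) + 2*(3)*conj(0) + 2*(-1 + 2*sqrt(2))*conj(-sqrt(2)) + 4*(-1)*conj(0) + 4*(-3)*conj(0)]
      = (1/16)[(22) + (-6) + (-8 - 2*sqrt(2)) + (0) + (-8 + 2*sqrt(2)) + (0) + (0)] = 0/16 = 0
  <chi_rho, chi_6> = (1/16)[1*(11)*conj(2) + 1*(3)*conj(2) + 2*(-2*sqrt(2) - 1)*conj(0) + 2*(3)*conj(-2) + 2*(-1 + 2*sqrt(2))*conj(0) + 4*(-1)*conj(0) + 4*(-3)*conj(0)]
      = (1/16)[(22) + (6) + (0) + (-12) + (0) + (0) + (0)] = 16/16 = 1
  <chi_rho, chi_7> = (1/16)[1*(11)*conj(2) + 1*(3)*conj(-2) + 2*(-2*sqrt(2) - 1)*conj(-sqrt(2)) + 2*(3)*conj(0) + 2*(-1 + 2*sqrt(2))*conj(sqrt(2)) + 4*(-1)*conj(0) + 4*(-3)*conj(0)]
      = (1/16)[(22) + (-6) + (2*sqrt(2) + 8) + (0) + (8 - 2*sqrt(2)) + (0) + (0)] = 32/16 = 2
Dimension check: dim(rho) = sum (mult * dim) = 0*1 + 2*1 + 2*1 + 1*1 + 0*2 + 1*2 + 2*2 = 11 = chi_rho(e) = 11.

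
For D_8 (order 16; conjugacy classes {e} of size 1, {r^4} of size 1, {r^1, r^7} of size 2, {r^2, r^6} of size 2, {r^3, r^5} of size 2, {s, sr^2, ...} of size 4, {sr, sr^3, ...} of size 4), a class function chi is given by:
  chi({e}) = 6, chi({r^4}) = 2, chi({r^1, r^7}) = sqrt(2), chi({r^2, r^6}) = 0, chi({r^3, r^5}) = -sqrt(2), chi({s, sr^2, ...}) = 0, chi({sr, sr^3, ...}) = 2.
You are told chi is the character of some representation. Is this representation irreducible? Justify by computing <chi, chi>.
Not irreducible (reducible): <chi, chi> = 4 > 1.

Derivation: <chi, chi> = (1/|G|) sum_C |C| * |chi(C)|^2 = (1/16)[1*|6|^2 + 1*|2|^2 + 2*|sqrt(2)|^2 + 2*|0|^2 + 2*|-sqrt(2)|^2 + 4*|0|^2 + 4*|2|^2]
  = (1/16)[(36) + (4) + (4) + (0) + (4) + (0) + (16)] = 64/16 = 4.
A character is irreducible iff <chi, chi> = 1, so this representation is reducible.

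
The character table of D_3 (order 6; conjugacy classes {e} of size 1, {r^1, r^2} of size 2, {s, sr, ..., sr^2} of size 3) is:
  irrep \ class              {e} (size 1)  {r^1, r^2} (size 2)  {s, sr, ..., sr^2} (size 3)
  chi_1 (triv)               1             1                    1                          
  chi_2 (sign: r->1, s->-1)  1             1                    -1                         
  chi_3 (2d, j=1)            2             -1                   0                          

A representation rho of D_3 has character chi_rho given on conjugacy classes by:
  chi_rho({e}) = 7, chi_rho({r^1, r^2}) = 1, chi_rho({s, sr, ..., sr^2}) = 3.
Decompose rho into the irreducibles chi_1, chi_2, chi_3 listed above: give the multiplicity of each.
Multiplicities: chi_1: 3, chi_2: 0, chi_3: 2.

Use <chi_rho, chi> = (1/|G|) sum_C |C| * chi_rho(C) * conj(chi(C)) with |G| = 6 for each irreducible chi in the table:
  <chi_rho, chi_1> = (1/6)[1*(7)*conj(1) + 2*(1)*conj(1) + 3*(3)*conj(1)]
      = (1/6)[(7) + (2) + (9)] = 18/6 = 3
  <chi_rho, chi_2> = (1/6)[1*(7)*conj(1) + 2*(1)*conj(1) + 3*(3)*conj(-1)]
      = (1/6)[(7) + (2) + (-9)] = 0/6 = 0
  <chi_rho, chi_3> = (1/6)[1*(7)*conj(2) + 2*(1)*conj(-1) + 3*(3)*conj(0)]
      = (1/6)[(14) + (-2) + (0)] = 12/6 = 2
Dimension check: dim(rho) = sum (mult * dim) = 3*1 + 0*1 + 2*2 = 7 = chi_rho(e) = 7.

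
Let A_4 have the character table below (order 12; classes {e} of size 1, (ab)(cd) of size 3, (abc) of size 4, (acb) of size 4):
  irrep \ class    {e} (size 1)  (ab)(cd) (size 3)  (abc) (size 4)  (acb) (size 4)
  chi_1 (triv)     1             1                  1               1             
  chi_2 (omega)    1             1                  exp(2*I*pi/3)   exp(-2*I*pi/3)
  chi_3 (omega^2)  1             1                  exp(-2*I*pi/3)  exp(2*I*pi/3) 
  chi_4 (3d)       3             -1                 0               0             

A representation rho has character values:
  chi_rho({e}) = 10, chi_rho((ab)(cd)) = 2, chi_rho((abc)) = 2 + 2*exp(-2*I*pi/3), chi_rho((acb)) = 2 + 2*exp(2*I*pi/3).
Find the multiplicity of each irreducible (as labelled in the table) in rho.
Multiplicities: chi_1: 2, chi_2: 0, chi_3: 2, chi_4: 2.

Justification: Use <chi_rho, chi> = (1/|G|) sum_C |C| * chi_rho(C) * conj(chi(C)) with |G| = 12 for each irreducible chi in the table:
  <chi_rho, chi_1> = (1/12)[1*(10)*conj(1) + 3*(2)*conj(1) + 4*(2 + 2*exp(-2*I*pi/3))*conj(1) + 4*(2 + 2*exp(2*I*pi/3))*conj(1)]
      = (1/12)[(10) + (6) + (8 + 8*exp(-2*I*pi/3)) + (8 + 8*exp(2*I*pi/3))] = 24/12 = 2
  <chi_rho, chi_2> = (1/12)[1*(10)*conj(1) + 3*(2)*conj(1) + 4*(2 + 2*exp(-2*I*pi/3))*conj(exp(2*I*pi/3)) + 4*(2 + 2*exp(2*I*pi/3))*conj(exp(-2*I*pi/3))]
      = (1/12)[(10) + (6) + (-8) + (-8)] = 0/12 = 0
  <chi_rho, chi_3> = (1/12)[1*(10)*conj(1) + 3*(2)*conj(1) + 4*(2 + 2*exp(-2*I*pi/3))*conj(exp(-2*I*pi/3)) + 4*(2 + 2*exp(2*I*pi/3))*conj(exp(2*I*pi/3))]
      = (1/12)[(10) + (6) + (8 + 8*exp(2*I*pi/3)) + (8 + 8*exp(-2*I*pi/3))] = 24/12 = 2
  <chi_rho, chi_4> = (1/12)[1*(10)*conj(3) + 3*(2)*conj(-1) + 4*(2 + 2*exp(-2*I*pi/3))*conj(0) + 4*(2 + 2*exp(2*I*pi/3))*conj(0)]
      = (1/12)[(30) + (-6) + (0) + (0)] = 24/12 = 2
(Exp terms are combined using exp(i*s)*conj(exp(i*t)) = exp(i*(s-t)), and sums of them are collapsed using the identity that for every m > 1 the m distinct m-th roots of unity sum to 0, e.g. 1 + exp(2*I*pi/3) + exp(-2*I*pi/3) = 0.)
Dimension check: dim(rho) = sum (mult * dim) = 2*1 + 0*1 + 2*1 + 2*3 = 10 = chi_rho(e) = 10.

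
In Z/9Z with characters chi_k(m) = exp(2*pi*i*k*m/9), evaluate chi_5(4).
chi_5(4) = zeta_9^20 = exp(4*I*pi/9)

Explanation: chi_5(4) = zeta_9^(5*4) = zeta_9^20. Since zeta_9^9 = 1, this equals zeta_9^2 = exp(2*pi*i*2/9) = exp(4*I*pi/9).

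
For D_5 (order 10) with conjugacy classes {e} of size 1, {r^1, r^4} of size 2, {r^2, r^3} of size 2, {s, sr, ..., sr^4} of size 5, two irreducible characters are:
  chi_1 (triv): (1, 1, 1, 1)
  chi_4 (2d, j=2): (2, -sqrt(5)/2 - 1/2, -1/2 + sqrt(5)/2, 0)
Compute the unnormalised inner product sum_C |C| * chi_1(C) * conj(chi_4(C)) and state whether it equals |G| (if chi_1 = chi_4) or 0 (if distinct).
Sum = 0; so <chi_1, chi_4> = 0 (distinct irreducibles are orthogonal).

Details: Compute term by term over conjugacy classes (|C| * chi_1(C) * conj(chi_4(C))):
  1*(1)*conj(2) + 2*(1)*conj(-sqrt(5)/2 - 1/2) + 2*(1)*conj(-1/2 + sqrt(5)/2) + 5*(1)*conj(0)
  = (2) + (-sqrt(5) - 1) + (-1 + sqrt(5)) + (0)
  = 0.
Dividing by |G| = 10 gives 0/10 = 0, matching the row-orthogonality relation <chi_1, chi_4> = [chi_1 = chi_4].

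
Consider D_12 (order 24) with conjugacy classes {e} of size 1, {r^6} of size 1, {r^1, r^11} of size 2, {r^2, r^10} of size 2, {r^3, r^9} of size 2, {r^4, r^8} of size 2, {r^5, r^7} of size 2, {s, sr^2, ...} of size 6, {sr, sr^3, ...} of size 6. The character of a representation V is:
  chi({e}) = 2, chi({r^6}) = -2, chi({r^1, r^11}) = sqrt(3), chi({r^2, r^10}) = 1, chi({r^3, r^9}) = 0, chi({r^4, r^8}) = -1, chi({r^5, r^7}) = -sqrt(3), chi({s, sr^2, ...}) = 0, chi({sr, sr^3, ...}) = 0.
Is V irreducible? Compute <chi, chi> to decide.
Irreducible: <chi, chi> = 1.

Derivation: <chi, chi> = (1/|G|) sum_C |C| * |chi(C)|^2 = (1/24)[1*|2|^2 + 1*|-2|^2 + 2*|sqrt(3)|^2 + 2*|1|^2 + 2*|0|^2 + 2*|-1|^2 + 2*|-sqrt(3)|^2 + 6*|0|^2 + 6*|0|^2]
  = (1/24)[(4) + (4) + (6) + (2) + (0) + (2) + (6) + (0) + (0)] = 24/24 = 1.
A character is irreducible iff <chi, chi> = 1, so this representation is irreducible.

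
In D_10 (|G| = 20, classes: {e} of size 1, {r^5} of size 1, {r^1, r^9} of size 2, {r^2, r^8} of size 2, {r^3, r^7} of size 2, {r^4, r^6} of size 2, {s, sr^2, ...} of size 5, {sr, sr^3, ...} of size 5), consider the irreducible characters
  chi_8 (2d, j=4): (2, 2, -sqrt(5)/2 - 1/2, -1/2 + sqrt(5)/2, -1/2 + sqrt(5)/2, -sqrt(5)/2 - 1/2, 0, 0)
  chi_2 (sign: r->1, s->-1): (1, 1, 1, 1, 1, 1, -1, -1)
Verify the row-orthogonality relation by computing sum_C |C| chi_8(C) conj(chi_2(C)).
Sum = 0; so <chi_8, chi_2> = 0 (distinct irreducibles are orthogonal).

Compute term by term over conjugacy classes (|C| * chi_8(C) * conj(chi_2(C))):
  1*(2)*conj(1) + 1*(2)*conj(1) + 2*(-sqrt(5)/2 - 1/2)*conj(1) + 2*(-1/2 + sqrt(5)/2)*conj(1) + 2*(-1/2 + sqrt(5)/2)*conj(1) + 2*(-sqrt(5)/2 - 1/2)*conj(1) + 5*(0)*conj(-1) + 5*(0)*conj(-1)
  = (2) + (2) + (-sqrt(5) - 1) + (-1 + sqrt(5)) + (-1 + sqrt(5)) + (-sqrt(5) - 1) + (0) + (0)
  = 0.
Dividing by |G| = 20 gives 0/20 = 0, matching the row-orthogonality relation <chi_8, chi_2> = [chi_8 = chi_2].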